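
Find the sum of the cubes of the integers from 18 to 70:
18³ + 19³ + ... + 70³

Use ∑_{k=1}^{n} k³ = [n(n+1)/2]², then subtract the first 17 terms.
∑_{k=1}^{70} k³ = [70×71/2]² = 2485² = 6175225
∑_{k=1}^{17} k³ = [17×18/2]² = 153² = 23409
∑_{k=18}^{70} k³ = 6175225 - 23409 = 6151816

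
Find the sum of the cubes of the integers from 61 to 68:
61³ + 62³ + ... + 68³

Use ∑_{k=1}^{n} k³ = [n(n+1)/2]², then subtract the first 60 terms.
∑_{k=1}^{68} k³ = [68×69/2]² = 2346² = 5503716
∑_{k=1}^{60} k³ = [60×61/2]² = 1830² = 3348900
∑_{k=61}^{68} k³ = 5503716 - 3348900 = 2154816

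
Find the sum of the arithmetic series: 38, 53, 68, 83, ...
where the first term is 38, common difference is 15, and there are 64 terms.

Sₙ = n/2 × (first + last)
Last term = a + (n-1)d = 38 + (64-1)×15 = 983
S_64 = 64/2 × (38 + 983)
S_64 = 64/2 × 1021 = 32672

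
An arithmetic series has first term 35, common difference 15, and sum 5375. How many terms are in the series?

Using S = n/2 × [2a + (n-1)d]
5375 = n/2 × [2(35) + (n-1)(15)]
5375 = n/2 × [70 + 15n - 15]
10750 = n × [55 + 15n]
15n² + (55)n - 10750 = 0
Discriminant: Δ = (55)² - 4(15)(-10750) = 3025 + 645000 = 648025
√Δ = 805
n = [-(55) + √Δ] / (2·15) = (-55 + 805) / 30 = 750 / 30 = 25
(The negative root is discarded since n must be a positive integer.)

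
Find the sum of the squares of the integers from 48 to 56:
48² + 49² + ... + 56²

Use ∑_{k=1}^{n} k² = n(n+1)(2n+1)/6, then subtract the first 47 terms.
∑_{k=1}^{56} k² = 56×57×113/6 = 60116
∑_{k=1}^{47} k² = 47×48×95/6 = 35720
∑_{k=48}^{56} k² = 60116 - 35720 = 24396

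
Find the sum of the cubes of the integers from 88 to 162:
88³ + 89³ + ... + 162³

Use ∑_{k=1}^{n} k³ = [n(n+1)/2]², then subtract the first 87 terms.
∑_{k=1}^{162} k³ = [162×163/2]² = 13203² = 174319209
∑_{k=1}^{87} k³ = [87×88/2]² = 3828² = 14653584
∑_{k=88}^{162} k³ = 174319209 - 14653584 = 159665625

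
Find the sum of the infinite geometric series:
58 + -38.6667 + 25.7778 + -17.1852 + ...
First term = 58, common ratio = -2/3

For |r| < 1, S = a / (1 - r)
S = 58 / (1 - (-2/3))
S = 58 / (5/3)
S = 174/5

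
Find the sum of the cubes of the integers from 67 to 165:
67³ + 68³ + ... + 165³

Use ∑_{k=1}^{n} k³ = [n(n+1)/2]², then subtract the first 66 terms.
∑_{k=1}^{165} k³ = [165×166/2]² = 13695² = 187553025
∑_{k=1}^{66} k³ = [66×67/2]² = 2211² = 4888521
∑_{k=67}^{165} k³ = 187553025 - 4888521 = 182664504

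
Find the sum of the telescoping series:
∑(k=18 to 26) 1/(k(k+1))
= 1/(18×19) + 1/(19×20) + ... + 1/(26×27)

Partial fractions: 1/(k(k+1)) = 1/k - 1/(k+1)
The series telescopes:
= (1/18 - 1/19) + (1/19 - 1/20) + ... + (1/26 - 1/27)
= 1/18 - 1/27
= 1/54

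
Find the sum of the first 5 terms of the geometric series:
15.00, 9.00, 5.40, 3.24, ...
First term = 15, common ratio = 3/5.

Sₙ = a(1 - rⁿ) / (1 - r)
S_5 = 15(1 - (3/5)^5) / (1 - (3/5))
S_5 = 15(1 - (243/3125)) / (2/5)
S_5 = 4323/125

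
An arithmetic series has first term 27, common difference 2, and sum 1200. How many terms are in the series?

Using S = n/2 × [2a + (n-1)d]
1200 = n/2 × [2(27) + (n-1)(2)]
1200 = n/2 × [54 + 2n - 2]
2400 = n × [52 + 2n]
2n² + (52)n - 2400 = 0
Discriminant: Δ = (52)² - 4(2)(-2400) = 2704 + 19200 = 21904
√Δ = 148
n = [-(52) + √Δ] / (2·2) = (-52 + 148) / 4 = 96 / 4 = 24
(The negative root is discarded since n must be a positive integer.)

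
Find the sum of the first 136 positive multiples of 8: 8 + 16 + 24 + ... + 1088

Factor out 8: = 8(1 + 2 + ... + 136) = 8 × n(n+1)/2
= 8 × 136×137/2
= 8 × 9316
= 74528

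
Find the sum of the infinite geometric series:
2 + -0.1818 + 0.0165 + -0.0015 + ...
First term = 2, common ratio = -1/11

For |r| < 1, S = a / (1 - r)
S = 2 / (1 - (-1/11))
S = 2 / (12/11)
S = 11/6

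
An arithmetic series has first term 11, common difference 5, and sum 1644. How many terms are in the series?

Using S = n/2 × [2a + (n-1)d]
1644 = n/2 × [2(11) + (n-1)(5)]
1644 = n/2 × [22 + 5n - 5]
3288 = n × [17 + 5n]
5n² + (17)n - 3288 = 0
Discriminant: Δ = (17)² - 4(5)(-3288) = 289 + 65760 = 66049
√Δ = 257
n = [-(17) + √Δ] / (2·5) = (-17 + 257) / 10 = 240 / 10 = 24
(The negative root is discarded since n must be a positive integer.)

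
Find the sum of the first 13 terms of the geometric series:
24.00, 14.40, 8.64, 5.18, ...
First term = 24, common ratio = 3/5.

Sₙ = a(1 - rⁿ) / (1 - r)
S_13 = 24(1 - (3/5)^13) / (1 - (3/5))
S_13 = 24(1 - (1594323/1220703125)) / (2/5)
S_13 = 14629305624/244140625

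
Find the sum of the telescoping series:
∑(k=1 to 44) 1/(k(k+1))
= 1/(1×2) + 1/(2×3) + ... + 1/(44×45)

Partial fractions: 1/(k(k+1)) = 1/k - 1/(k+1)
The series telescopes:
= (1/1 - 1/2) + (1/2 - 1/3) + ... + (1/44 - 1/45)
= 1/1 - 1/45
= 44/45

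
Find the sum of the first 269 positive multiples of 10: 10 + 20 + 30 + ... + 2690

Factor out 10: = 10(1 + 2 + ... + 269) = 10 × n(n+1)/2
= 10 × 269×270/2
= 10 × 36315
= 363150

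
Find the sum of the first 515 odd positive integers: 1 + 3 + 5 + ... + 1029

Sum of first n odd numbers = n²
= 515²
= 265225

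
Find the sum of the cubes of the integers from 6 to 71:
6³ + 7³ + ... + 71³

Use ∑_{k=1}^{n} k³ = [n(n+1)/2]², then subtract the first 5 terms.
∑_{k=1}^{71} k³ = [71×72/2]² = 2556² = 6533136
∑_{k=1}^{5} k³ = [5×6/2]² = 15² = 225
∑_{k=6}^{71} k³ = 6533136 - 225 = 6532911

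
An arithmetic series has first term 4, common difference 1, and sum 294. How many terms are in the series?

Using S = n/2 × [2a + (n-1)d]
294 = n/2 × [2(4) + (n-1)(1)]
294 = n/2 × [8 + 1n - 1]
588 = n × [7 + 1n]
1n² + (7)n - 588 = 0
Discriminant: Δ = (7)² - 4(1)(-588) = 49 + 2352 = 2401
√Δ = 49
n = [-(7) + √Δ] / (2·1) = (-7 + 49) / 2 = 42 / 2 = 21
(The negative root is discarded since n must be a positive integer.)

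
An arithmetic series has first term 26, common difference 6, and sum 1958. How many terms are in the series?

Using S = n/2 × [2a + (n-1)d]
1958 = n/2 × [2(26) + (n-1)(6)]
1958 = n/2 × [52 + 6n - 6]
3916 = n × [46 + 6n]
6n² + (46)n - 3916 = 0
Discriminant: Δ = (46)² - 4(6)(-3916) = 2116 + 93984 = 96100
√Δ = 310
n = [-(46) + √Δ] / (2·6) = (-46 + 310) / 12 = 264 / 12 = 22
(The negative root is discarded since n must be a positive integer.)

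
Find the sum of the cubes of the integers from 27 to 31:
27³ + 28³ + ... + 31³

Use ∑_{k=1}^{n} k³ = [n(n+1)/2]², then subtract the first 26 terms.
∑_{k=1}^{31} k³ = [31×32/2]² = 496² = 246016
∑_{k=1}^{26} k³ = [26×27/2]² = 351² = 123201
∑_{k=27}^{31} k³ = 246016 - 123201 = 122815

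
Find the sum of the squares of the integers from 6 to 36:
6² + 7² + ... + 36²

Use ∑_{k=1}^{n} k² = n(n+1)(2n+1)/6, then subtract the first 5 terms.
∑_{k=1}^{36} k² = 36×37×73/6 = 16206
∑_{k=1}^{5} k² = 5×6×11/6 = 55
∑_{k=6}^{36} k² = 16206 - 55 = 16151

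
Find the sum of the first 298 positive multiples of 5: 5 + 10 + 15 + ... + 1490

Factor out 5: = 5(1 + 2 + ... + 298) = 5 × n(n+1)/2
= 5 × 298×299/2
= 5 × 44551
= 222755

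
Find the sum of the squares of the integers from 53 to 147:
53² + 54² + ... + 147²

Use ∑_{k=1}^{n} k² = n(n+1)(2n+1)/6, then subtract the first 52 terms.
∑_{k=1}^{147} k² = 147×148×295/6 = 1069670
∑_{k=1}^{52} k² = 52×53×105/6 = 48230
∑_{k=53}^{147} k² = 1069670 - 48230 = 1021440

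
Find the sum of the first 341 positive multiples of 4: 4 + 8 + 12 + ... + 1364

Factor out 4: = 4(1 + 2 + ... + 341) = 4 × n(n+1)/2
= 4 × 341×342/2
= 4 × 58311
= 233244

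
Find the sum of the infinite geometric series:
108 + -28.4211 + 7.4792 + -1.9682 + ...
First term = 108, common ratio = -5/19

For |r| < 1, S = a / (1 - r)
S = 108 / (1 - (-5/19))
S = 108 / (24/19)
S = 171/2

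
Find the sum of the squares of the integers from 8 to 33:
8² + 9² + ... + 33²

Use ∑_{k=1}^{n} k² = n(n+1)(2n+1)/6, then subtract the first 7 terms.
∑_{k=1}^{33} k² = 33×34×67/6 = 12529
∑_{k=1}^{7} k² = 7×8×15/6 = 140
∑_{k=8}^{33} k² = 12529 - 140 = 12389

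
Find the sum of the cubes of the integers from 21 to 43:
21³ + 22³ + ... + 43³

Use ∑_{k=1}^{n} k³ = [n(n+1)/2]², then subtract the first 20 terms.
∑_{k=1}^{43} k³ = [43×44/2]² = 946² = 894916
∑_{k=1}^{20} k³ = [20×21/2]² = 210² = 44100
∑_{k=21}^{43} k³ = 894916 - 44100 = 850816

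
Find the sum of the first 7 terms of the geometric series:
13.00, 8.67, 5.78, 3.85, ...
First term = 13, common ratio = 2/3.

Sₙ = a(1 - rⁿ) / (1 - r)
S_7 = 13(1 - (2/3)^7) / (1 - (2/3))
S_7 = 13(1 - (128/2187)) / (1/3)
S_7 = 26767/729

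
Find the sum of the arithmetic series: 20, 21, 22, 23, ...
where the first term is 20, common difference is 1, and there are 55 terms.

Sₙ = n/2 × (first + last)
Last term = a + (n-1)d = 20 + (55-1)×1 = 74
S_55 = 55/2 × (20 + 74)
S_55 = 55/2 × 94 = 2585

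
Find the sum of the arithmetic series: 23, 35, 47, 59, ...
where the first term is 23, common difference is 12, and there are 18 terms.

Sₙ = n/2 × (first + last)
Last term = a + (n-1)d = 23 + (18-1)×12 = 227
S_18 = 18/2 × (23 + 227)
S_18 = 18/2 × 250 = 2250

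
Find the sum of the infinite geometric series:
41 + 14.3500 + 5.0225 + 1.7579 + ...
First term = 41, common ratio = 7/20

For |r| < 1, S = a / (1 - r)
S = 41 / (1 - (7/20))
S = 41 / (13/20)
S = 820/13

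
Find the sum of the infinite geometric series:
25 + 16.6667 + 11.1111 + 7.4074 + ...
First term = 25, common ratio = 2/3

For |r| < 1, S = a / (1 - r)
S = 25 / (1 - (2/3))
S = 25 / (1/3)
S = 75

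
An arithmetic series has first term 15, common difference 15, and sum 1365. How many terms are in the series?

Using S = n/2 × [2a + (n-1)d]
1365 = n/2 × [2(15) + (n-1)(15)]
1365 = n/2 × [30 + 15n - 15]
2730 = n × [15 + 15n]
15n² + (15)n - 2730 = 0
Discriminant: Δ = (15)² - 4(15)(-2730) = 225 + 163800 = 164025
√Δ = 405
n = [-(15) + √Δ] / (2·15) = (-15 + 405) / 30 = 390 / 30 = 13
(The negative root is discarded since n must be a positive integer.)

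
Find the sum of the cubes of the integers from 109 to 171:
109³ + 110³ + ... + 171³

Use ∑_{k=1}^{n} k³ = [n(n+1)/2]², then subtract the first 108 terms.
∑_{k=1}^{171} k³ = [171×172/2]² = 14706² = 216266436
∑_{k=1}^{108} k³ = [108×109/2]² = 5886² = 34644996
∑_{k=109}^{171} k³ = 216266436 - 34644996 = 181621440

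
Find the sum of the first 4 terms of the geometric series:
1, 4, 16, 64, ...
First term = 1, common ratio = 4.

Sₙ = a(1 - rⁿ) / (1 - r)
S_4 = 1(1 - 4^4) / (1 - 4)
S_4 = 1(1 - 256) / (-3)
S_4 = 85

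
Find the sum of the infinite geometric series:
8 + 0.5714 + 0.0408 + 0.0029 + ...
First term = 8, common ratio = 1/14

For |r| < 1, S = a / (1 - r)
S = 8 / (1 - (1/14))
S = 8 / (13/14)
S = 112/13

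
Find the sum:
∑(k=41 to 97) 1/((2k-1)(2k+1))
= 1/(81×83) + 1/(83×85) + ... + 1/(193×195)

Partial fractions: 1/((2k-1)(2k+1)) = (1/2)[1/(2k-1) - 1/(2k+1)]
The series telescopes:
= (1/2)[1/81 - 1/195]
= 19/5265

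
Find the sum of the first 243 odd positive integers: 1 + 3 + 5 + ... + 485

Sum of first n odd numbers = n²
= 243²
= 59049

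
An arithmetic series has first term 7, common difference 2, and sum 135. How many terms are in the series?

Using S = n/2 × [2a + (n-1)d]
135 = n/2 × [2(7) + (n-1)(2)]
135 = n/2 × [14 + 2n - 2]
270 = n × [12 + 2n]
2n² + (12)n - 270 = 0
Discriminant: Δ = (12)² - 4(2)(-270) = 144 + 2160 = 2304
√Δ = 48
n = [-(12) + √Δ] / (2·2) = (-12 + 48) / 4 = 36 / 4 = 9
(The negative root is discarded since n must be a positive integer.)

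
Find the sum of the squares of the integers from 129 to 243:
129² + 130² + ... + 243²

Use ∑_{k=1}^{n} k² = n(n+1)(2n+1)/6, then subtract the first 128 terms.
∑_{k=1}^{243} k² = 243×244×487/6 = 4812534
∑_{k=1}^{128} k² = 128×129×257/6 = 707264
∑_{k=129}^{243} k² = 4812534 - 707264 = 4105270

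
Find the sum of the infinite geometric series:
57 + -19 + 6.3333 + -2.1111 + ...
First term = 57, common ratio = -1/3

For |r| < 1, S = a / (1 - r)
S = 57 / (1 - (-1/3))
S = 57 / (4/3)
S = 171/4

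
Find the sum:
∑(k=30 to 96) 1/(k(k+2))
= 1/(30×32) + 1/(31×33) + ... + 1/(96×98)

Partial fractions: 1/(k(k+2)) = (1/2)[1/k - 1/(k+2)]
Telescoping leaves the first two and last two terms:
= (1/2)[1/30 + 1/31 - 1/97 - 1/98]
= 99629/4420290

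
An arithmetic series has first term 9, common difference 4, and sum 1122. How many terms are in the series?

Using S = n/2 × [2a + (n-1)d]
1122 = n/2 × [2(9) + (n-1)(4)]
1122 = n/2 × [18 + 4n - 4]
2244 = n × [14 + 4n]
4n² + (14)n - 2244 = 0
Discriminant: Δ = (14)² - 4(4)(-2244) = 196 + 35904 = 36100
√Δ = 190
n = [-(14) + √Δ] / (2·4) = (-14 + 190) / 8 = 176 / 8 = 22
(The negative root is discarded since n must be a positive integer.)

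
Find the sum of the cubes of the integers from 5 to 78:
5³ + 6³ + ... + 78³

Use ∑_{k=1}^{n} k³ = [n(n+1)/2]², then subtract the first 4 terms.
∑_{k=1}^{78} k³ = [78×79/2]² = 3081² = 9492561
∑_{k=1}^{4} k³ = [4×5/2]² = 10² = 100
∑_{k=5}^{78} k³ = 9492561 - 100 = 9492461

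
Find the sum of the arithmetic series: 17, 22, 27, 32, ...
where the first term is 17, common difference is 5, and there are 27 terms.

Sₙ = n/2 × (first + last)
Last term = a + (n-1)d = 17 + (27-1)×5 = 147
S_27 = 27/2 × (17 + 147)
S_27 = 27/2 × 164 = 2214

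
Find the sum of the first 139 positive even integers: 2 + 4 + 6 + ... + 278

Sum of first n even numbers = n(n+1)
= 139×140
= 19460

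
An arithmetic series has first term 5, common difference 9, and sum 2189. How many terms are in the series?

Using S = n/2 × [2a + (n-1)d]
2189 = n/2 × [2(5) + (n-1)(9)]
2189 = n/2 × [10 + 9n - 9]
4378 = n × [1 + 9n]
9n² + (1)n - 4378 = 0
Discriminant: Δ = (1)² - 4(9)(-4378) = 1 + 157608 = 157609
√Δ = 397
n = [-(1) + √Δ] / (2·9) = (-1 + 397) / 18 = 396 / 18 = 22
(The negative root is discarded since n must be a positive integer.)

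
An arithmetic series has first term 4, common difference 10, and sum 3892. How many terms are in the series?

Using S = n/2 × [2a + (n-1)d]
3892 = n/2 × [2(4) + (n-1)(10)]
3892 = n/2 × [8 + 10n - 10]
7784 = n × [-2 + 10n]
10n² + (-2)n - 7784 = 0
Discriminant: Δ = (-2)² - 4(10)(-7784) = 4 + 311360 = 311364
√Δ = 558
n = [-(-2) + √Δ] / (2·10) = (2 + 558) / 20 = 560 / 20 = 28
(The negative root is discarded since n must be a positive integer.)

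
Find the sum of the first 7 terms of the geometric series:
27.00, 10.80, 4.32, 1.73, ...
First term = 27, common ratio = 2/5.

Sₙ = a(1 - rⁿ) / (1 - r)
S_7 = 27(1 - (2/5)^7) / (1 - (2/5))
S_7 = 27(1 - (128/78125)) / (3/5)
S_7 = 701973/15625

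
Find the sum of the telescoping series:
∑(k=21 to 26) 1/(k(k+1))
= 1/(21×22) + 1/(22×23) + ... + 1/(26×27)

Partial fractions: 1/(k(k+1)) = 1/k - 1/(k+1)
The series telescopes:
= (1/21 - 1/22) + (1/22 - 1/23) + ... + (1/26 - 1/27)
= 1/21 - 1/27
= 2/189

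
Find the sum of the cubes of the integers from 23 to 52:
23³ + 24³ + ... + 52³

Use ∑_{k=1}^{n} k³ = [n(n+1)/2]², then subtract the first 22 terms.
∑_{k=1}^{52} k³ = [52×53/2]² = 1378² = 1898884
∑_{k=1}^{22} k³ = [22×23/2]² = 253² = 64009
∑_{k=23}^{52} k³ = 1898884 - 64009 = 1834875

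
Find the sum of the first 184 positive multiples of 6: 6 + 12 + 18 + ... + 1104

Factor out 6: = 6(1 + 2 + ... + 184) = 6 × n(n+1)/2
= 6 × 184×185/2
= 6 × 17020
= 102120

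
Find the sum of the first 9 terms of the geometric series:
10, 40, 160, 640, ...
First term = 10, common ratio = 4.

Sₙ = a(1 - rⁿ) / (1 - r)
S_9 = 10(1 - 4^9) / (1 - 4)
S_9 = 10(1 - 262144) / (-3)
S_9 = 873810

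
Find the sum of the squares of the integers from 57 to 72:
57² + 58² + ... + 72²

Use ∑_{k=1}^{n} k² = n(n+1)(2n+1)/6, then subtract the first 56 terms.
∑_{k=1}^{72} k² = 72×73×145/6 = 127020
∑_{k=1}^{56} k² = 56×57×113/6 = 60116
∑_{k=57}^{72} k² = 127020 - 60116 = 66904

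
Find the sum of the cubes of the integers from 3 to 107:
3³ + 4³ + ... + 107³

Use ∑_{k=1}^{n} k³ = [n(n+1)/2]², then subtract the first 2 terms.
∑_{k=1}^{107} k³ = [107×108/2]² = 5778² = 33385284
∑_{k=1}^{2} k³ = [2×3/2]² = 3² = 9
∑_{k=3}^{107} k³ = 33385284 - 9 = 33385275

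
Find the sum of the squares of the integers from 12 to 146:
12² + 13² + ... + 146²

Use ∑_{k=1}^{n} k² = n(n+1)(2n+1)/6, then subtract the first 11 terms.
∑_{k=1}^{146} k² = 146×147×293/6 = 1048061
∑_{k=1}^{11} k² = 11×12×23/6 = 506
∑_{k=12}^{146} k² = 1048061 - 506 = 1047555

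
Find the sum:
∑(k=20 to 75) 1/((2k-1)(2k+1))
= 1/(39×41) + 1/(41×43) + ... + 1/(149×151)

Partial fractions: 1/((2k-1)(2k+1)) = (1/2)[1/(2k-1) - 1/(2k+1)]
The series telescopes:
= (1/2)[1/39 - 1/151]
= 56/5889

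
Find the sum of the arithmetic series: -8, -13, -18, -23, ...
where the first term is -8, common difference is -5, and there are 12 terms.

Sₙ = n/2 × (first + last)
Last term = a + (n-1)d = -8 + (12-1)×(-5) = -63
S_12 = 12/2 × (-8 + (-63))
S_12 = 12/2 × (-71) = -426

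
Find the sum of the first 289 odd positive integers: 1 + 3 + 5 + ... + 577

Sum of first n odd numbers = n²
= 289²
= 83521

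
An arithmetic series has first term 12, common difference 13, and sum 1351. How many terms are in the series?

Using S = n/2 × [2a + (n-1)d]
1351 = n/2 × [2(12) + (n-1)(13)]
1351 = n/2 × [24 + 13n - 13]
2702 = n × [11 + 13n]
13n² + (11)n - 2702 = 0
Discriminant: Δ = (11)² - 4(13)(-2702) = 121 + 140504 = 140625
√Δ = 375
n = [-(11) + √Δ] / (2·13) = (-11 + 375) / 26 = 364 / 26 = 14
(The negative root is discarded since n must be a positive integer.)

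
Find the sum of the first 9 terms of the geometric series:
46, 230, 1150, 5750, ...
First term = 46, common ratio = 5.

Sₙ = a(1 - rⁿ) / (1 - r)
S_9 = 46(1 - 5^9) / (1 - 5)
S_9 = 46(1 - 1953125) / (-4)
S_9 = 22460926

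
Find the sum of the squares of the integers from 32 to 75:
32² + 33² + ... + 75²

Use ∑_{k=1}^{n} k² = n(n+1)(2n+1)/6, then subtract the first 31 terms.
∑_{k=1}^{75} k² = 75×76×151/6 = 143450
∑_{k=1}^{31} k² = 31×32×63/6 = 10416
∑_{k=32}^{75} k² = 143450 - 10416 = 133034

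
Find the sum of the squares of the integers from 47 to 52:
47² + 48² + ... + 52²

Use ∑_{k=1}^{n} k² = n(n+1)(2n+1)/6, then subtract the first 46 terms.
∑_{k=1}^{52} k² = 52×53×105/6 = 48230
∑_{k=1}^{46} k² = 46×47×93/6 = 33511
∑_{k=47}^{52} k² = 48230 - 33511 = 14719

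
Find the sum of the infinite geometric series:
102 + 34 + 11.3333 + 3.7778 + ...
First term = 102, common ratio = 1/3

For |r| < 1, S = a / (1 - r)
S = 102 / (1 - (1/3))
S = 102 / (2/3)
S = 153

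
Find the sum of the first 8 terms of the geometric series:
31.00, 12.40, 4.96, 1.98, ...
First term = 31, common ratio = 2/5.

Sₙ = a(1 - rⁿ) / (1 - r)
S_8 = 31(1 - (2/5)^8) / (1 - (2/5))
S_8 = 31(1 - (256/390625)) / (3/5)
S_8 = 4033813/78125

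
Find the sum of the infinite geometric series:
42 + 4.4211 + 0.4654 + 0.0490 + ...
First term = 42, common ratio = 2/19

For |r| < 1, S = a / (1 - r)
S = 42 / (1 - (2/19))
S = 42 / (17/19)
S = 798/17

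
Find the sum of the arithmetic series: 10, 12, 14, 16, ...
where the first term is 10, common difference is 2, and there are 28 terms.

Sₙ = n/2 × (first + last)
Last term = a + (n-1)d = 10 + (28-1)×2 = 64
S_28 = 28/2 × (10 + 64)
S_28 = 28/2 × 74 = 1036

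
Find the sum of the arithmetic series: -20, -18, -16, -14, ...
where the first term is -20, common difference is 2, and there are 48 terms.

Sₙ = n/2 × (first + last)
Last term = a + (n-1)d = -20 + (48-1)×2 = 74
S_48 = 48/2 × (-20 + 74)
S_48 = 48/2 × 54 = 1296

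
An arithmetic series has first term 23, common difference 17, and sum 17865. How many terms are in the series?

Using S = n/2 × [2a + (n-1)d]
17865 = n/2 × [2(23) + (n-1)(17)]
17865 = n/2 × [46 + 17n - 17]
35730 = n × [29 + 17n]
17n² + (29)n - 35730 = 0
Discriminant: Δ = (29)² - 4(17)(-35730) = 841 + 2429640 = 2430481
√Δ = 1559
n = [-(29) + √Δ] / (2·17) = (-29 + 1559) / 34 = 1530 / 34 = 45
(The negative root is discarded since n must be a positive integer.)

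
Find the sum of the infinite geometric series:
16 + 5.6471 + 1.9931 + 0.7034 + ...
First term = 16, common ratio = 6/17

For |r| < 1, S = a / (1 - r)
S = 16 / (1 - (6/17))
S = 16 / (11/17)
S = 272/11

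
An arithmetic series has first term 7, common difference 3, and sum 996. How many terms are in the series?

Using S = n/2 × [2a + (n-1)d]
996 = n/2 × [2(7) + (n-1)(3)]
996 = n/2 × [14 + 3n - 3]
1992 = n × [11 + 3n]
3n² + (11)n - 1992 = 0
Discriminant: Δ = (11)² - 4(3)(-1992) = 121 + 23904 = 24025
√Δ = 155
n = [-(11) + √Δ] / (2·3) = (-11 + 155) / 6 = 144 / 6 = 24
(The negative root is discarded since n must be a positive integer.)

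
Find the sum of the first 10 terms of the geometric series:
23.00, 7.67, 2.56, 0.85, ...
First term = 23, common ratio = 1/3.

Sₙ = a(1 - rⁿ) / (1 - r)
S_10 = 23(1 - (1/3)^10) / (1 - (1/3))
S_10 = 23(1 - (1/59049)) / (2/3)
S_10 = 679052/19683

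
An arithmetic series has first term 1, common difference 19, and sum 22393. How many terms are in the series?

Using S = n/2 × [2a + (n-1)d]
22393 = n/2 × [2(1) + (n-1)(19)]
22393 = n/2 × [2 + 19n - 19]
44786 = n × [-17 + 19n]
19n² + (-17)n - 44786 = 0
Discriminant: Δ = (-17)² - 4(19)(-44786) = 289 + 3403736 = 3404025
√Δ = 1845
n = [-(-17) + √Δ] / (2·19) = (17 + 1845) / 38 = 1862 / 38 = 49
(The negative root is discarded since n must be a positive integer.)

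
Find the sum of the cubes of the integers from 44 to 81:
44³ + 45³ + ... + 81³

Use ∑_{k=1}^{n} k³ = [n(n+1)/2]², then subtract the first 43 terms.
∑_{k=1}^{81} k³ = [81×82/2]² = 3321² = 11029041
∑_{k=1}^{43} k³ = [43×44/2]² = 946² = 894916
∑_{k=44}^{81} k³ = 11029041 - 894916 = 10134125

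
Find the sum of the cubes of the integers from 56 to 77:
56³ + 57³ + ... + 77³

Use ∑_{k=1}^{n} k³ = [n(n+1)/2]², then subtract the first 55 terms.
∑_{k=1}^{77} k³ = [77×78/2]² = 3003² = 9018009
∑_{k=1}^{55} k³ = [55×56/2]² = 1540² = 2371600
∑_{k=56}^{77} k³ = 9018009 - 2371600 = 6646409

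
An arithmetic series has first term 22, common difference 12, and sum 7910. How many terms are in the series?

Using S = n/2 × [2a + (n-1)d]
7910 = n/2 × [2(22) + (n-1)(12)]
7910 = n/2 × [44 + 12n - 12]
15820 = n × [32 + 12n]
12n² + (32)n - 15820 = 0
Discriminant: Δ = (32)² - 4(12)(-15820) = 1024 + 759360 = 760384
√Δ = 872
n = [-(32) + √Δ] / (2·12) = (-32 + 872) / 24 = 840 / 24 = 35
(The negative root is discarded since n must be a positive integer.)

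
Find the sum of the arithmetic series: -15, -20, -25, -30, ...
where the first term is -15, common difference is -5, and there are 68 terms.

Sₙ = n/2 × (first + last)
Last term = a + (n-1)d = -15 + (68-1)×(-5) = -350
S_68 = 68/2 × (-15 + (-350))
S_68 = 68/2 × (-365) = -12410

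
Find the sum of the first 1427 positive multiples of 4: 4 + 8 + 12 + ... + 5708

Factor out 4: = 4(1 + 2 + ... + 1427) = 4 × n(n+1)/2
= 4 × 1427×1428/2
= 4 × 1018878
= 4075512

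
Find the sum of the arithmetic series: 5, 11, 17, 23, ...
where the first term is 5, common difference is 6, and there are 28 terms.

Sₙ = n/2 × (first + last)
Last term = a + (n-1)d = 5 + (28-1)×6 = 167
S_28 = 28/2 × (5 + 167)
S_28 = 28/2 × 172 = 2408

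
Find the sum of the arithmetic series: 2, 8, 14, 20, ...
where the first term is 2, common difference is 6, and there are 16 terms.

Sₙ = n/2 × (first + last)
Last term = a + (n-1)d = 2 + (16-1)×6 = 92
S_16 = 16/2 × (2 + 92)
S_16 = 16/2 × 94 = 752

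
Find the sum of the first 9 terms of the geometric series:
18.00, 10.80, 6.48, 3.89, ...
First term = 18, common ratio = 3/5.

Sₙ = a(1 - rⁿ) / (1 - r)
S_9 = 18(1 - (3/5)^9) / (1 - (3/5))
S_9 = 18(1 - (19683/1953125)) / (2/5)
S_9 = 17400978/390625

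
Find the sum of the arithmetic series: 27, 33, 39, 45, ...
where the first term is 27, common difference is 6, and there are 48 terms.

Sₙ = n/2 × (first + last)
Last term = a + (n-1)d = 27 + (48-1)×6 = 309
S_48 = 48/2 × (27 + 309)
S_48 = 48/2 × 336 = 8064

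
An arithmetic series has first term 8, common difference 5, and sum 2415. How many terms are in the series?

Using S = n/2 × [2a + (n-1)d]
2415 = n/2 × [2(8) + (n-1)(5)]
2415 = n/2 × [16 + 5n - 5]
4830 = n × [11 + 5n]
5n² + (11)n - 4830 = 0
Discriminant: Δ = (11)² - 4(5)(-4830) = 121 + 96600 = 96721
√Δ = 311
n = [-(11) + √Δ] / (2·5) = (-11 + 311) / 10 = 300 / 10 = 30
(The negative root is discarded since n must be a positive integer.)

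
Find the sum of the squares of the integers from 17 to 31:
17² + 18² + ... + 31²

Use ∑_{k=1}^{n} k² = n(n+1)(2n+1)/6, then subtract the first 16 terms.
∑_{k=1}^{31} k² = 31×32×63/6 = 10416
∑_{k=1}^{16} k² = 16×17×33/6 = 1496
∑_{k=17}^{31} k² = 10416 - 1496 = 8920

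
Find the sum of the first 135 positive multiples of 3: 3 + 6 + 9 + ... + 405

Factor out 3: = 3(1 + 2 + ... + 135) = 3 × n(n+1)/2
= 3 × 135×136/2
= 3 × 9180
= 27540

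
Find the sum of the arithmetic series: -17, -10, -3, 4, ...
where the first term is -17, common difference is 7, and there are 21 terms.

Sₙ = n/2 × (first + last)
Last term = a + (n-1)d = -17 + (21-1)×7 = 123
S_21 = 21/2 × (-17 + 123)
S_21 = 21/2 × 106 = 1113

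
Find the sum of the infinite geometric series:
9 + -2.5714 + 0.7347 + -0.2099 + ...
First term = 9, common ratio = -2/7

For |r| < 1, S = a / (1 - r)
S = 9 / (1 - (-2/7))
S = 9 / (9/7)
S = 7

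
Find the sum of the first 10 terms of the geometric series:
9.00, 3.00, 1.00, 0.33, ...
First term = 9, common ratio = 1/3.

Sₙ = a(1 - rⁿ) / (1 - r)
S_10 = 9(1 - (1/3)^10) / (1 - (1/3))
S_10 = 9(1 - (1/59049)) / (2/3)
S_10 = 29524/2187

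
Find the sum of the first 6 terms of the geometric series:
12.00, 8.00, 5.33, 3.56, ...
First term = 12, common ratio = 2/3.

Sₙ = a(1 - rⁿ) / (1 - r)
S_6 = 12(1 - (2/3)^6) / (1 - (2/3))
S_6 = 12(1 - (64/729)) / (1/3)
S_6 = 2660/81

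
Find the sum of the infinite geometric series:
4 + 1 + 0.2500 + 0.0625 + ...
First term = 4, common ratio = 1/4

For |r| < 1, S = a / (1 - r)
S = 4 / (1 - (1/4))
S = 4 / (3/4)
S = 16/3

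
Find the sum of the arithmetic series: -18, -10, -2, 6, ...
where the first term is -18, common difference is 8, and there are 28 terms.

Sₙ = n/2 × (first + last)
Last term = a + (n-1)d = -18 + (28-1)×8 = 198
S_28 = 28/2 × (-18 + 198)
S_28 = 28/2 × 180 = 2520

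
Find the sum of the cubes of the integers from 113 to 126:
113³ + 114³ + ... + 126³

Use ∑_{k=1}^{n} k³ = [n(n+1)/2]², then subtract the first 112 terms.
∑_{k=1}^{126} k³ = [126×127/2]² = 8001² = 64016001
∑_{k=1}^{112} k³ = [112×113/2]² = 6328² = 40043584
∑_{k=113}^{126} k³ = 64016001 - 40043584 = 23972417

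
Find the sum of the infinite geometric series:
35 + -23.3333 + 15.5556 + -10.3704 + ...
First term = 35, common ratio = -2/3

For |r| < 1, S = a / (1 - r)
S = 35 / (1 - (-2/3))
S = 35 / (5/3)
S = 21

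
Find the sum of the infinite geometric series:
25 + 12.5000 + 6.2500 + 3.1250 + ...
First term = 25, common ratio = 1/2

For |r| < 1, S = a / (1 - r)
S = 25 / (1 - (1/2))
S = 25 / (1/2)
S = 50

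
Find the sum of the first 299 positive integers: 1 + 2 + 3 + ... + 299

Formula: ∑k = n(n+1)/2
= 299×300/2
= 89700/2
= 44850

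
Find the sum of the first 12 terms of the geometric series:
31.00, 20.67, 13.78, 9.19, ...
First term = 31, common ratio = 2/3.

Sₙ = a(1 - rⁿ) / (1 - r)
S_12 = 31(1 - (2/3)^12) / (1 - (2/3))
S_12 = 31(1 - (4096/531441)) / (1/3)
S_12 = 16347695/177147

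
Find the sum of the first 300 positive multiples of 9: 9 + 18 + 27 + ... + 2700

Factor out 9: = 9(1 + 2 + ... + 300) = 9 × n(n+1)/2
= 9 × 300×301/2
= 9 × 45150
= 406350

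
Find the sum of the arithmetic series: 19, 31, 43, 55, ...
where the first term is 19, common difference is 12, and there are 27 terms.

Sₙ = n/2 × (first + last)
Last term = a + (n-1)d = 19 + (27-1)×12 = 331
S_27 = 27/2 × (19 + 331)
S_27 = 27/2 × 350 = 4725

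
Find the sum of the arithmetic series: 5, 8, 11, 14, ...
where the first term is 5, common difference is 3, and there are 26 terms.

Sₙ = n/2 × (first + last)
Last term = a + (n-1)d = 5 + (26-1)×3 = 80
S_26 = 26/2 × (5 + 80)
S_26 = 26/2 × 85 = 1105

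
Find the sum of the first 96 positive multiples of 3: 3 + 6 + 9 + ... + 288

Factor out 3: = 3(1 + 2 + ... + 96) = 3 × n(n+1)/2
= 3 × 96×97/2
= 3 × 4656
= 13968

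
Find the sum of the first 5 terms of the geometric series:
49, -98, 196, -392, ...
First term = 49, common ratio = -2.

Sₙ = a(1 - rⁿ) / (1 - r)
S_5 = 49(1 - (-2)^5) / (1 - (-2))
S_5 = 49(1 - (-32)) / (3)
S_5 = 539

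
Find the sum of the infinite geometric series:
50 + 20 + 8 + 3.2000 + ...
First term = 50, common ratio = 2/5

For |r| < 1, S = a / (1 - r)
S = 50 / (1 - (2/5))
S = 50 / (3/5)
S = 250/3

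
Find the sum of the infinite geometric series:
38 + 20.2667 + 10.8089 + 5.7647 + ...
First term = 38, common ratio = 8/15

For |r| < 1, S = a / (1 - r)
S = 38 / (1 - (8/15))
S = 38 / (7/15)
S = 570/7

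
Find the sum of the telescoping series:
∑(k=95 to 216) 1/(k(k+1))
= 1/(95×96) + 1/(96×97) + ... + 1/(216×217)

Partial fractions: 1/(k(k+1)) = 1/k - 1/(k+1)
The series telescopes:
= (1/95 - 1/96) + (1/96 - 1/97) + ... + (1/216 - 1/217)
= 1/95 - 1/217
= 122/20615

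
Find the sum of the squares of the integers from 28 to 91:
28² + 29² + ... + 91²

Use ∑_{k=1}^{n} k² = n(n+1)(2n+1)/6, then subtract the first 27 terms.
∑_{k=1}^{91} k² = 91×92×183/6 = 255346
∑_{k=1}^{27} k² = 27×28×55/6 = 6930
∑_{k=28}^{91} k² = 255346 - 6930 = 248416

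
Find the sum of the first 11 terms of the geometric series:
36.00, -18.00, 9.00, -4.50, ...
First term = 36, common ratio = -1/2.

Sₙ = a(1 - rⁿ) / (1 - r)
S_11 = 36(1 - (-1/2)^11) / (1 - (-1/2))
S_11 = 36(1 - (-1/2048)) / (3/2)
S_11 = 6147/256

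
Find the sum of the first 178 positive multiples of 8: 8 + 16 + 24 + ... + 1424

Factor out 8: = 8(1 + 2 + ... + 178) = 8 × n(n+1)/2
= 8 × 178×179/2
= 8 × 15931
= 127448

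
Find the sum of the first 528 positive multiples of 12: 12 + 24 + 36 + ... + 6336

Factor out 12: = 12(1 + 2 + ... + 528) = 12 × n(n+1)/2
= 12 × 528×529/2
= 12 × 139656
= 1675872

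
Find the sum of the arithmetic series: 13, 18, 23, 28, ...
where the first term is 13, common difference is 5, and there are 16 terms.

Sₙ = n/2 × (first + last)
Last term = a + (n-1)d = 13 + (16-1)×5 = 88
S_16 = 16/2 × (13 + 88)
S_16 = 16/2 × 101 = 808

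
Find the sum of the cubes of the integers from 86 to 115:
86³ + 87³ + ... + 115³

Use ∑_{k=1}^{n} k³ = [n(n+1)/2]², then subtract the first 85 terms.
∑_{k=1}^{115} k³ = [115×116/2]² = 6670² = 44488900
∑_{k=1}^{85} k³ = [85×86/2]² = 3655² = 13359025
∑_{k=86}^{115} k³ = 44488900 - 13359025 = 31129875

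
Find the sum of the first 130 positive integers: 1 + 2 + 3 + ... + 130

Formula: ∑k = n(n+1)/2
= 130×131/2
= 17030/2
= 8515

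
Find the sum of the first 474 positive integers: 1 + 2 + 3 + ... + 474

Formula: ∑k = n(n+1)/2
= 474×475/2
= 225150/2
= 112575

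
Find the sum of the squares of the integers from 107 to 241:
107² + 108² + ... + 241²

Use ∑_{k=1}^{n} k² = n(n+1)(2n+1)/6, then subtract the first 106 terms.
∑_{k=1}^{241} k² = 241×242×483/6 = 4694921
∑_{k=1}^{106} k² = 106×107×213/6 = 402641
∑_{k=107}^{241} k² = 4694921 - 402641 = 4292280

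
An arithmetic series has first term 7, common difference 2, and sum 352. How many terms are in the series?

Using S = n/2 × [2a + (n-1)d]
352 = n/2 × [2(7) + (n-1)(2)]
352 = n/2 × [14 + 2n - 2]
704 = n × [12 + 2n]
2n² + (12)n - 704 = 0
Discriminant: Δ = (12)² - 4(2)(-704) = 144 + 5632 = 5776
√Δ = 76
n = [-(12) + √Δ] / (2·2) = (-12 + 76) / 4 = 64 / 4 = 16
(The negative root is discarded since n must be a positive integer.)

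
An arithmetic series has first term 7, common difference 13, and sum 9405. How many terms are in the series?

Using S = n/2 × [2a + (n-1)d]
9405 = n/2 × [2(7) + (n-1)(13)]
9405 = n/2 × [14 + 13n - 13]
18810 = n × [1 + 13n]
13n² + (1)n - 18810 = 0
Discriminant: Δ = (1)² - 4(13)(-18810) = 1 + 978120 = 978121
√Δ = 989
n = [-(1) + √Δ] / (2·13) = (-1 + 989) / 26 = 988 / 26 = 38
(The negative root is discarded since n must be a positive integer.)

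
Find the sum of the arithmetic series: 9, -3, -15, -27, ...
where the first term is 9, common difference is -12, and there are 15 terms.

Sₙ = n/2 × (first + last)
Last term = a + (n-1)d = 9 + (15-1)×(-12) = -159
S_15 = 15/2 × (9 + (-159))
S_15 = 15/2 × (-150) = -1125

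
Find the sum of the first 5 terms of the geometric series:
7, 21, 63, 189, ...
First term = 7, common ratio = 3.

Sₙ = a(1 - rⁿ) / (1 - r)
S_5 = 7(1 - 3^5) / (1 - 3)
S_5 = 7(1 - 243) / (-2)
S_5 = 847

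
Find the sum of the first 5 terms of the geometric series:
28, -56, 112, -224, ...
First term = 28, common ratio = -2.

Sₙ = a(1 - rⁿ) / (1 - r)
S_5 = 28(1 - (-2)^5) / (1 - (-2))
S_5 = 28(1 - (-32)) / (3)
S_5 = 308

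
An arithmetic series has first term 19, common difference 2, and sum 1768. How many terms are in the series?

Using S = n/2 × [2a + (n-1)d]
1768 = n/2 × [2(19) + (n-1)(2)]
1768 = n/2 × [38 + 2n - 2]
3536 = n × [36 + 2n]
2n² + (36)n - 3536 = 0
Discriminant: Δ = (36)² - 4(2)(-3536) = 1296 + 28288 = 29584
√Δ = 172
n = [-(36) + √Δ] / (2·2) = (-36 + 172) / 4 = 136 / 4 = 34
(The negative root is discarded since n must be a positive integer.)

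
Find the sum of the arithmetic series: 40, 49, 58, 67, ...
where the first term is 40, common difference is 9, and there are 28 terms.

Sₙ = n/2 × (first + last)
Last term = a + (n-1)d = 40 + (28-1)×9 = 283
S_28 = 28/2 × (40 + 283)
S_28 = 28/2 × 323 = 4522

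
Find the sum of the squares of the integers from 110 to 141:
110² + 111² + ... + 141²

Use ∑_{k=1}^{n} k² = n(n+1)(2n+1)/6, then subtract the first 109 terms.
∑_{k=1}^{141} k² = 141×142×283/6 = 944371
∑_{k=1}^{109} k² = 109×110×219/6 = 437635
∑_{k=110}^{141} k² = 944371 - 437635 = 506736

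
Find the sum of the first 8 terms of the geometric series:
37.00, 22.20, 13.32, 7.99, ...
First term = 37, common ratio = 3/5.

Sₙ = a(1 - rⁿ) / (1 - r)
S_8 = 37(1 - (3/5)^8) / (1 - (3/5))
S_8 = 37(1 - (6561/390625)) / (2/5)
S_8 = 7105184/78125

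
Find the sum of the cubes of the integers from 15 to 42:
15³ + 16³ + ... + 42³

Use ∑_{k=1}^{n} k³ = [n(n+1)/2]², then subtract the first 14 terms.
∑_{k=1}^{42} k³ = [42×43/2]² = 903² = 815409
∑_{k=1}^{14} k³ = [14×15/2]² = 105² = 11025
∑_{k=15}^{42} k³ = 815409 - 11025 = 804384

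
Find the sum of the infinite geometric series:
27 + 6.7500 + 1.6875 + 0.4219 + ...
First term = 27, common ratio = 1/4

For |r| < 1, S = a / (1 - r)
S = 27 / (1 - (1/4))
S = 27 / (3/4)
S = 36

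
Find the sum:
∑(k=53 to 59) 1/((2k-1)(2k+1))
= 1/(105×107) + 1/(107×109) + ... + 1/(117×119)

Partial fractions: 1/((2k-1)(2k+1)) = (1/2)[1/(2k-1) - 1/(2k+1)]
The series telescopes:
= (1/2)[1/105 - 1/119]
= 1/1785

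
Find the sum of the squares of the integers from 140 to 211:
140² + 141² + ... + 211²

Use ∑_{k=1}^{n} k² = n(n+1)(2n+1)/6, then subtract the first 139 terms.
∑_{k=1}^{211} k² = 211×212×423/6 = 3153606
∑_{k=1}^{139} k² = 139×140×279/6 = 904890
∑_{k=140}^{211} k² = 3153606 - 904890 = 2248716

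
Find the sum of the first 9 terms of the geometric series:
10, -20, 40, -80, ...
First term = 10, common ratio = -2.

Sₙ = a(1 - rⁿ) / (1 - r)
S_9 = 10(1 - (-2)^9) / (1 - (-2))
S_9 = 10(1 - (-512)) / (3)
S_9 = 1710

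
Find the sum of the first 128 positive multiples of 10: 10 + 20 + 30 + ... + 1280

Factor out 10: = 10(1 + 2 + ... + 128) = 10 × n(n+1)/2
= 10 × 128×129/2
= 10 × 8256
= 82560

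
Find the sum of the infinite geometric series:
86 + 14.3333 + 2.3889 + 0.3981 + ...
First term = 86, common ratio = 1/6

For |r| < 1, S = a / (1 - r)
S = 86 / (1 - (1/6))
S = 86 / (5/6)
S = 516/5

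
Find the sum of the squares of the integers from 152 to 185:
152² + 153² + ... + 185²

Use ∑_{k=1}^{n} k² = n(n+1)(2n+1)/6, then subtract the first 151 terms.
∑_{k=1}^{185} k² = 185×186×371/6 = 2127685
∑_{k=1}^{151} k² = 151×152×303/6 = 1159076
∑_{k=152}^{185} k² = 2127685 - 1159076 = 968609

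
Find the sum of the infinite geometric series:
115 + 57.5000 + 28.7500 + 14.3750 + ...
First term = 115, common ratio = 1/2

For |r| < 1, S = a / (1 - r)
S = 115 / (1 - (1/2))
S = 115 / (1/2)
S = 230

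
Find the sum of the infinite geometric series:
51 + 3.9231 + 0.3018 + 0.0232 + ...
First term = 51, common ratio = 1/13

For |r| < 1, S = a / (1 - r)
S = 51 / (1 - (1/13))
S = 51 / (12/13)
S = 221/4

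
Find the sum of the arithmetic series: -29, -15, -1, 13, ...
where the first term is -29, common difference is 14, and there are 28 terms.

Sₙ = n/2 × (first + last)
Last term = a + (n-1)d = -29 + (28-1)×14 = 349
S_28 = 28/2 × (-29 + 349)
S_28 = 28/2 × 320 = 4480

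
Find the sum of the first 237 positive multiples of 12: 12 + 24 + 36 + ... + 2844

Factor out 12: = 12(1 + 2 + ... + 237) = 12 × n(n+1)/2
= 12 × 237×238/2
= 12 × 28203
= 338436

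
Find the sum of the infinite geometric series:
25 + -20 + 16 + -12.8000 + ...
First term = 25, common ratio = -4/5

For |r| < 1, S = a / (1 - r)
S = 25 / (1 - (-4/5))
S = 25 / (9/5)
S = 125/9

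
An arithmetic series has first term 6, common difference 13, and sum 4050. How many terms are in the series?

Using S = n/2 × [2a + (n-1)d]
4050 = n/2 × [2(6) + (n-1)(13)]
4050 = n/2 × [12 + 13n - 13]
8100 = n × [-1 + 13n]
13n² + (-1)n - 8100 = 0
Discriminant: Δ = (-1)² - 4(13)(-8100) = 1 + 421200 = 421201
√Δ = 649
n = [-(-1) + √Δ] / (2·13) = (1 + 649) / 26 = 650 / 26 = 25
(The negative root is discarded since n must be a positive integer.)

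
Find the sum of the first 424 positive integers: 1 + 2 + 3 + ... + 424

Formula: ∑k = n(n+1)/2
= 424×425/2
= 180200/2
= 90100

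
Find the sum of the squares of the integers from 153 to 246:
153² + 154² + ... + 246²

Use ∑_{k=1}^{n} k² = n(n+1)(2n+1)/6, then subtract the first 152 terms.
∑_{k=1}^{246} k² = 246×247×493/6 = 4992611
∑_{k=1}^{152} k² = 152×153×305/6 = 1182180
∑_{k=153}^{246} k² = 4992611 - 1182180 = 3810431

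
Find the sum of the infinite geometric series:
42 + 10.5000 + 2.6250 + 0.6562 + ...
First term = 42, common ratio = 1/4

For |r| < 1, S = a / (1 - r)
S = 42 / (1 - (1/4))
S = 42 / (3/4)
S = 56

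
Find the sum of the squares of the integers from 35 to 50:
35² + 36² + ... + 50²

Use ∑_{k=1}^{n} k² = n(n+1)(2n+1)/6, then subtract the first 34 terms.
∑_{k=1}^{50} k² = 50×51×101/6 = 42925
∑_{k=1}^{34} k² = 34×35×69/6 = 13685
∑_{k=35}^{50} k² = 42925 - 13685 = 29240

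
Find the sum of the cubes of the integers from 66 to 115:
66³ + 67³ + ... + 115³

Use ∑_{k=1}^{n} k³ = [n(n+1)/2]², then subtract the first 65 terms.
∑_{k=1}^{115} k³ = [115×116/2]² = 6670² = 44488900
∑_{k=1}^{65} k³ = [65×66/2]² = 2145² = 4601025
∑_{k=66}^{115} k³ = 44488900 - 4601025 = 39887875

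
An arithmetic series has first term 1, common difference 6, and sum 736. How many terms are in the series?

Using S = n/2 × [2a + (n-1)d]
736 = n/2 × [2(1) + (n-1)(6)]
736 = n/2 × [2 + 6n - 6]
1472 = n × [-4 + 6n]
6n² + (-4)n - 1472 = 0
Discriminant: Δ = (-4)² - 4(6)(-1472) = 16 + 35328 = 35344
√Δ = 188
n = [-(-4) + √Δ] / (2·6) = (4 + 188) / 12 = 192 / 12 = 16
(The negative root is discarded since n must be a positive integer.)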